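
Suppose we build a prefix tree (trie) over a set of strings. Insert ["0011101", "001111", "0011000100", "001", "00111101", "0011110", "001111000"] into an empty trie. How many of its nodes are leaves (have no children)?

A leaf is a node with no children — equivalently, the end of a word that is not a proper prefix of any other stored word.
Those words: "0011000100", "0011101", "001111000", "00111101"
Leaf count: 4

4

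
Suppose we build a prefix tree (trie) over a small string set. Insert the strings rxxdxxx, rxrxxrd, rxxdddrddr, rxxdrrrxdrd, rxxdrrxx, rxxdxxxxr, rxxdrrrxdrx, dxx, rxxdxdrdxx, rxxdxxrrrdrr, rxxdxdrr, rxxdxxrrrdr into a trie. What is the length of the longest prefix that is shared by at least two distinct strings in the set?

11

The deepest shared node is where two words last agree before diverging.
e.g. "rxxdxxrrrdr" and "rxxdxxrrrdrr" share the prefix "rxxdxxrrrdr" of length 11; no pair shares a longer one.
Longest shared-prefix length: 11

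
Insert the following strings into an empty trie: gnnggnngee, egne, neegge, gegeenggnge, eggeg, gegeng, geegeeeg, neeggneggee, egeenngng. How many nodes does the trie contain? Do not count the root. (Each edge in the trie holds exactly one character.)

Trace insertions, counting only characters that open a new branch:
  "gnnggnngee" → 10 new (g, n, n, g, g, n, n, g, e, e)
  "egne" → 4 new (e, g, n, e)
  "neegge" → 6 new (n, e, e, g, g, e)
  "gegeenggnge" → prefix "g" already present; 10 new (e, g, e, e, n, g, g, n, g, e)
  "eggeg" → prefix "eg" already present; 3 new (g, e, g)
  "gegeng" → prefix "gege" already present; 2 new (n, g)
  "geegeeeg" → prefix "ge" already present; 6 new (e, g, e, e, e, g)
  "neeggneggee" → prefix "neegg" already present; 6 new (n, e, g, g, e, e)
  "egeenngng" → prefix "eg" already present; 7 new (e, e, n, n, g, n, g)
Total nodes = 10 + 4 + 6 + 10 + 3 + 2 + 6 + 6 + 7 = 54

54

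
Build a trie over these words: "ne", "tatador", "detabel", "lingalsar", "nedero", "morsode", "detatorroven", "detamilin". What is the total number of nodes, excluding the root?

For each word, the new-node count is its length minus the longest prefix already in the trie:
  "ne" → 2 new (n, e)
  "tatador" → 7 new (t, a, t, a, d, o, r)
  "detabel" → 7 new (d, e, t, a, b, e, l)
  "lingalsar" → 9 new (l, i, n, g, a, l, s, a, r)
  "nedero" → prefix "ne" already present; 4 new (d, e, r, o)
  "morsode" → 7 new (m, o, r, s, o, d, e)
  "detatorroven" → prefix "deta" already present; 8 new (t, o, r, r, o, v, e, n)
  "detamilin" → prefix "deta" already present; 5 new (m, i, l, i, n)
Total nodes = 2 + 7 + 7 + 9 + 4 + 7 + 8 + 5 = 49

49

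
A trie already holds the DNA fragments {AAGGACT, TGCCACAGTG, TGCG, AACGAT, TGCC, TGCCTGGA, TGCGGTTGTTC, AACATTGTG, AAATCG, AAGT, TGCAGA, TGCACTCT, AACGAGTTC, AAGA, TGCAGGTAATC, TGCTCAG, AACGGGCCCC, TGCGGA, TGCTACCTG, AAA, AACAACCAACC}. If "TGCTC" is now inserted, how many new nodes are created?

0

Every character of "TGCTC" already lies on an existing path (it is a prefix of some stored word).
No new nodes are needed: 0.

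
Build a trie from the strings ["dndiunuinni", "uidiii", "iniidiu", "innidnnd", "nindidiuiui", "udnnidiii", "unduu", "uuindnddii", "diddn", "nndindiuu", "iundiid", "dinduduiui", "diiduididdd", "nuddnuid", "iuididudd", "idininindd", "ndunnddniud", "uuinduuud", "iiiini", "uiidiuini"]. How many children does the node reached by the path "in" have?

Follow the path "in" to its node, then look at its outgoing edges.
Distinct next characters after "in": i, n.
That node has 2 child edges.

2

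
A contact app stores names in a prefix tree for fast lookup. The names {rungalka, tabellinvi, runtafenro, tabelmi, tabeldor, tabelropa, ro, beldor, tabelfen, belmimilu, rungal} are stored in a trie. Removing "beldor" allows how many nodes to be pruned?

3

After clearing the end-marker at "beldor", prune upward until reaching a node still needed by another word.
The suffix "dor" (3 nodes) is used only by "beldor"; the node for "bel" still has the child "m", so pruning stops there.
Nodes removed: 3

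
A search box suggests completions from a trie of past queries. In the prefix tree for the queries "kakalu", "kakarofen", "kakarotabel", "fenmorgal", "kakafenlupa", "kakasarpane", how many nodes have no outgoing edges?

6

A leaf is a node with no children — equivalently, the end of a word that is not a proper prefix of any other stored word.
Those words: "fenmorgal", "kakafenlupa", "kakalu", "kakarofen", "kakarotabel", "kakasarpane"
Leaf count: 6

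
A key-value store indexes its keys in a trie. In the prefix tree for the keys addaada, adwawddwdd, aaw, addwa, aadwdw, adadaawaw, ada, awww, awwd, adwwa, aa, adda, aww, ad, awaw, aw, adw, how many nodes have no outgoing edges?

10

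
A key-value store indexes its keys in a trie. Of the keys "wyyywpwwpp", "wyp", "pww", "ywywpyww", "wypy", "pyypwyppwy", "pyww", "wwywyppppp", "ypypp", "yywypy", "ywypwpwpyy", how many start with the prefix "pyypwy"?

1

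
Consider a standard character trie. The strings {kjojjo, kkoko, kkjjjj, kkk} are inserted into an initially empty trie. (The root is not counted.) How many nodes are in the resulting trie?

Count nodes per top-level branch (shared prefixes stored once):
  'k'-branch (kjojjo, kkjjjj, kkk, kkoko): 15 nodes
Sum: 15

15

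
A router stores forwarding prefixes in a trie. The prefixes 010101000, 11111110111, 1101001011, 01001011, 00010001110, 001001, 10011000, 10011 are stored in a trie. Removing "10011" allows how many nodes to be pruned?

A node on "10011"'s path can go only if nothing else ends at it or branches off below it.
Every node on "10011" is still needed (e.g. by "10011000"), so nothing is freed.
Nodes removed: 0

0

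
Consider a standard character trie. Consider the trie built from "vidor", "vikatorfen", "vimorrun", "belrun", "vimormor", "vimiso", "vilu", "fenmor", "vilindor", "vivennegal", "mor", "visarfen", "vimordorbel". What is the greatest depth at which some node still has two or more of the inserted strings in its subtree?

Look for the deepest trie node that still has at least two words in its subtree.
"vimordorbel" and "vimormor" agree on "vimor" (5 characters) before diverging; nothing deeper is shared.
Longest shared-prefix length: 5

5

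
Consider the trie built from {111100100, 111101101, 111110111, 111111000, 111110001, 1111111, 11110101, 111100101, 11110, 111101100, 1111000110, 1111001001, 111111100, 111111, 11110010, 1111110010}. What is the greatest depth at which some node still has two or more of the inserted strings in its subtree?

9

The deepest shared node is where two words last agree before diverging.
"111100100" and "1111001001" agree on "111100100" (9 characters) before diverging; nothing deeper is shared.
Longest shared-prefix length: 9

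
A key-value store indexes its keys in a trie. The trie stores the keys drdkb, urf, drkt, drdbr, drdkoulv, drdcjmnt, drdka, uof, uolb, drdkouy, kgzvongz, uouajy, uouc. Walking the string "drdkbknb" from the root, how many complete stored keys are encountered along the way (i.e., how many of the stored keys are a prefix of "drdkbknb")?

1

Check each prefix of "drdkbknb" against the stored set — each match is an end-marker on the path.
Prefixes of the query that are stored words: "drdkb"
Count: 1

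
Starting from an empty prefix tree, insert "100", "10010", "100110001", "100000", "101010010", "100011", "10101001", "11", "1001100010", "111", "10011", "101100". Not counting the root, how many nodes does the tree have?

Count nodes per top-level branch (shared prefixes stored once):
  '1'-branch (100, 100000, 100011, 10010, 10011, 100110001, 1001100010, 10101001, 101010010, 101100, 11, 111): 28 nodes
Sum: 28

28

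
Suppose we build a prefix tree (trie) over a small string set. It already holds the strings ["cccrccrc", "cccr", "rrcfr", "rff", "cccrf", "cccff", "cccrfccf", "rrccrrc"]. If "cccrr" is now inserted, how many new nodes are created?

1

The longest prefix of "cccrr" already in the trie is "cccr" (length 4).
Each of the 1 remaining characters creates one node.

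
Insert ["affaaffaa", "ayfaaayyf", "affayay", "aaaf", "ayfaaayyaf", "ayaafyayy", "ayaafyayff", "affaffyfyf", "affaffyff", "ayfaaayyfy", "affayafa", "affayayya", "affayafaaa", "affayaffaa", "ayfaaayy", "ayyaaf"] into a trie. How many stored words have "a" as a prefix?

16

Filter for entries beginning with "a":
Words under "a": aaaf, affaaffaa, affaffyff, affaffyfyf, affayafa, affayafaaa, affayaffaa, affayay, affayayya, ayaafyayff, ayaafyayy, ayfaaayy, ayfaaayyaf, ayfaaayyf, ayfaaayyfy, ayyaaf
Count: 16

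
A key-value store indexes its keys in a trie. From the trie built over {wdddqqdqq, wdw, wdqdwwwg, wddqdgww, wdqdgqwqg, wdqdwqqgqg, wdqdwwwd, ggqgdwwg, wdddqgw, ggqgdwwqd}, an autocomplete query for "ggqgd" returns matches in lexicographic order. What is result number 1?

ggqgdwwg

Filter for "ggqgd…" and sort: "ggqgdwwg", "ggqgdwwqd"
Position 1: ggqgdwwg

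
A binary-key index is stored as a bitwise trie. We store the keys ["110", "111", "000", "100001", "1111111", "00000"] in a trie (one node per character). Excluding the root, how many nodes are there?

Count nodes per top-level branch (shared prefixes stored once):
  '0'-branch (000, 00000): 5 nodes
  '1'-branch (100001, 110, 111, 1111111): 13 nodes
Sum: 18

18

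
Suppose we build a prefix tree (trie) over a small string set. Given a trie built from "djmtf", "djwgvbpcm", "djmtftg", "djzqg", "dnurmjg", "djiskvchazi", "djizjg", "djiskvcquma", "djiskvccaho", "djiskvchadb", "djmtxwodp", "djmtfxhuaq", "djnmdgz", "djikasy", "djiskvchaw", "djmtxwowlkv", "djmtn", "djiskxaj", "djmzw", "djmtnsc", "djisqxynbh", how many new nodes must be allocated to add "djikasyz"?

1

The longest prefix of "djikasyz" already in the trie is "djikasy" (length 7).
New nodes needed: |"djikasyz"| − 7 = 8 − 7 = 1.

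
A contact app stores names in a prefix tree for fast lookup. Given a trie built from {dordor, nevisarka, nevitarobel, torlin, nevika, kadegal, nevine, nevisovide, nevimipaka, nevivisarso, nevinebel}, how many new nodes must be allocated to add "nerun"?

3

The longest prefix of "nerun" already in the trie is "ne" (length 2).
Each of the 3 remaining characters creates one node.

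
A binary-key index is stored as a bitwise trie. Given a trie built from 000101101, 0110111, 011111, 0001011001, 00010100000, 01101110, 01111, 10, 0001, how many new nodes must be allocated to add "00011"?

1

The longest prefix of "00011" already in the trie is "0001" (length 4).
New nodes needed: |"00011"| − 4 = 5 − 4 = 1.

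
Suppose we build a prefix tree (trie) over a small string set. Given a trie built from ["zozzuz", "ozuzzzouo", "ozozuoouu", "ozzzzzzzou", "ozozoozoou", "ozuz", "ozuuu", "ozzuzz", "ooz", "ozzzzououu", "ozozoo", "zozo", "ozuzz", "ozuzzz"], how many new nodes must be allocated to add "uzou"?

"uzou" shares no prefix with any stored word, so all 4 characters open new nodes.
4 − 0 = 4 new nodes.

4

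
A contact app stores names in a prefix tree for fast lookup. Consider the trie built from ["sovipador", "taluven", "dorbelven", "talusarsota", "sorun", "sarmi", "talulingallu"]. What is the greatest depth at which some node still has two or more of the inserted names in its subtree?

4

Look for the deepest trie node that still has at least two words in its subtree.
"talulingallu" and "talusarsota" agree on "talu" (4 characters) before diverging; nothing deeper is shared.
Longest shared-prefix length: 4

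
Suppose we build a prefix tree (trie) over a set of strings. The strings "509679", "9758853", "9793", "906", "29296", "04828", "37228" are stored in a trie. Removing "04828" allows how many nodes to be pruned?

5

A node on "04828"'s path can go only if nothing else ends at it or branches off below it.
No other word shares any prefix with "04828", so all 5 of its nodes go.
Nodes removed: 5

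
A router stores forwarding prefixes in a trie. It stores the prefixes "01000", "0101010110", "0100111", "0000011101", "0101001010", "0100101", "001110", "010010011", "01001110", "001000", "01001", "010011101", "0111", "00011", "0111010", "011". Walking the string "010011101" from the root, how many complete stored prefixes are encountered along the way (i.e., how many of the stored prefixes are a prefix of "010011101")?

Check each prefix of "010011101" against the stored set — each match is an end-marker on the path.
Prefixes of the query that are stored words: "01001", "0100111", "01001110", "010011101"
Count: 4

4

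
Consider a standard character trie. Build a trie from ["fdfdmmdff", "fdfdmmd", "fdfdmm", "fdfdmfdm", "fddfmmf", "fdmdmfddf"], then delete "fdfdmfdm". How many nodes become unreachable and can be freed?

A node on "fdfdmfdm"'s path can go only if nothing else ends at it or branches off below it.
The suffix "fdm" (3 nodes) is used only by "fdfdmfdm"; the node for "fdfdm" still has the child "m", so pruning stops there.
Nodes removed: 3

3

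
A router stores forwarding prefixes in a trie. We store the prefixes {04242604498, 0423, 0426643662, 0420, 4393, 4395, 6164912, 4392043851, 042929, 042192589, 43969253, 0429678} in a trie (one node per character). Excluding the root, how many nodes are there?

Insert word by word; a character creates a node only if that edge doesn't already exist:
  "04242604498" → 11 new (0, 4, 2, 4, 2, 6, 0, 4, 4, 9, 8)
  "0423" → prefix "042" already present; 1 new (3)
  "0426643662" → prefix "042" already present; 7 new (6, 6, 4, 3, 6, 6, 2)
  "0420" → prefix "042" already present; 1 new (0)
  "4393" → 4 new (4, 3, 9, 3)
  "4395" → prefix "439" already present; 1 new (5)
  "6164912" → 7 new (6, 1, 6, 4, 9, 1, 2)
  "4392043851" → prefix "439" already present; 7 new (2, 0, 4, 3, 8, 5, 1)
  "042929" → prefix "042" already present; 3 new (9, 2, 9)
  "042192589" → prefix "042" already present; 6 new (1, 9, 2, 5, 8, 9)
  "43969253" → prefix "439" already present; 5 new (6, 9, 2, 5, 3)
  "0429678" → prefix "0429" already present; 3 new (6, 7, 8)
Total nodes = 11 + 1 + 7 + 1 + 4 + 1 + 7 + 7 + 3 + 6 + 5 + 3 = 56

56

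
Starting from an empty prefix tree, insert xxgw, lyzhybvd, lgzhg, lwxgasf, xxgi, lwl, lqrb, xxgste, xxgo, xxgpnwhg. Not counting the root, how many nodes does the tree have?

Trace insertions, counting only characters that open a new branch:
  "xxgw" → 4 new (x, x, g, w)
  "lyzhybvd" → 8 new (l, y, z, h, y, b, v, d)
  "lgzhg" → prefix "l" already present; 4 new (g, z, h, g)
  "lwxgasf" → prefix "l" already present; 6 new (w, x, g, a, s, f)
  "xxgi" → prefix "xxg" already present; 1 new (i)
  "lwl" → prefix "lw" already present; 1 new (l)
  "lqrb" → prefix "l" already present; 3 new (q, r, b)
  "xxgste" → prefix "xxg" already present; 3 new (s, t, e)
  "xxgo" → prefix "xxg" already present; 1 new (o)
  "xxgpnwhg" → prefix "xxg" already present; 5 new (p, n, w, h, g)
Total nodes = 4 + 8 + 4 + 6 + 1 + 1 + 3 + 3 + 1 + 5 = 36

36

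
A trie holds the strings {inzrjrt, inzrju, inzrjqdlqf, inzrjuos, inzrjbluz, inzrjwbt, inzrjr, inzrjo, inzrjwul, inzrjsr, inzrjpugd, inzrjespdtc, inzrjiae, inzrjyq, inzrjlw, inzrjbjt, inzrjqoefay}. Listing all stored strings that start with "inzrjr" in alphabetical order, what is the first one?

inzrjr

Words with prefix "inzrjr", in lexicographic order: "inzrjr", "inzrjrt"
Position 1: inzrjr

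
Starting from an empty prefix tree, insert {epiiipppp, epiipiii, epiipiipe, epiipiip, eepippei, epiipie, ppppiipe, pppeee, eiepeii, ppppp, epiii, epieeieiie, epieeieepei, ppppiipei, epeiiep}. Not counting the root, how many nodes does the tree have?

Count nodes per top-level branch (shared prefixes stored once):
  'e'-branch (eepippei, eiepeii, epeiiep, epieeieepei, epieeieiie, epiii, epiiipppp, epiipie, epiipiii, epiipiip, epiipiipe): 45 nodes
  'p'-branch (pppeee, ppppiipe, ppppiipei, ppppp): 13 nodes
Sum: 58

58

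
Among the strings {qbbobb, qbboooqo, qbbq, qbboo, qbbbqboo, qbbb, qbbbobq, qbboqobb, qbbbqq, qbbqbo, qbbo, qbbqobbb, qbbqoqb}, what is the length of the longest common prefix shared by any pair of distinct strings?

5

Equivalently: take the maximum, over all pairs, of their longest common prefix length.
"qbbbqboo" and "qbbbqq" agree on "qbbbq" (5 characters) before diverging; nothing deeper is shared.
Longest shared-prefix length: 5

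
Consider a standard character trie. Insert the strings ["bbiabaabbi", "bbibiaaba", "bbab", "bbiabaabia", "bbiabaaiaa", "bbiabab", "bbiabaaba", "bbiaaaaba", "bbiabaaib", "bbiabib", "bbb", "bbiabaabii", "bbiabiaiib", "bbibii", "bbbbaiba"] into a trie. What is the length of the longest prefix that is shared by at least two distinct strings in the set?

Look for the deepest trie node that still has at least two words in its subtree.
"bbiabaabia" and "bbiabaabii" agree on "bbiabaabi" (9 characters) before diverging; nothing deeper is shared.
Longest shared-prefix length: 9

9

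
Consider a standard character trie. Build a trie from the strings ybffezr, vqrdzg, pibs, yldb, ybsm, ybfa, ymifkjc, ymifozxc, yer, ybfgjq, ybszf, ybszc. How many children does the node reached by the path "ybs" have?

The children of the "ybs" node are the distinct next characters among strings starting with "ybs".
Distinct next characters after "ybs": m, z.
That node has 2 child edges.

2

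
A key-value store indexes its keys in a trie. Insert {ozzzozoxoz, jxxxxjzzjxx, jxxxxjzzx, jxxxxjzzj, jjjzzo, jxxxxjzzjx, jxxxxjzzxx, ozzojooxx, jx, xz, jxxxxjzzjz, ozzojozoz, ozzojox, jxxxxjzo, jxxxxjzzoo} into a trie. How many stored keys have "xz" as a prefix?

1

Walk to "xz"; the words in its subtree are exactly those with that prefix.
Words under "xz": xz
Count: 1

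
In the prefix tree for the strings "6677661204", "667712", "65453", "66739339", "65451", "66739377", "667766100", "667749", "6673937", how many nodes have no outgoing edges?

8

Leaves are exactly the stored words that no other stored word extends.
Those words: "65451", "65453", "66739339", "66739377", "667712", "667749", "667766100", "6677661204"
Leaf count: 8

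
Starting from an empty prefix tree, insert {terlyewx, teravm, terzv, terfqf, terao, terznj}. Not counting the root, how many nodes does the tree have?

19

Trie structure (* marks end of a word):
(root)
└─ t
   └─ e
      └─ r
         ├─ a
         │  ├─ o *
         │  └─ v
         │     └─ m *
         ├─ f
         │  └─ q
         │     └─ f *
         ├─ l
         │  └─ y
         │     └─ e
         │        └─ w
         │           └─ x *
         └─ z
            ├─ n
            │  └─ j *
            └─ v *
Counting every labelled node above: 19.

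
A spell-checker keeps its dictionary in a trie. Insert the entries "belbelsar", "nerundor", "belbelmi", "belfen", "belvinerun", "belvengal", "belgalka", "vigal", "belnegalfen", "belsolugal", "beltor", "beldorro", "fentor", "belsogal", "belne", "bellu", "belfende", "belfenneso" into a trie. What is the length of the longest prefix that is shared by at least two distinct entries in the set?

Equivalently: take the maximum, over all pairs, of their longest common prefix length.
"belbelmi" and "belbelsar" agree on "belbel" (6 characters) before diverging; nothing deeper is shared.
Longest shared-prefix length: 6

6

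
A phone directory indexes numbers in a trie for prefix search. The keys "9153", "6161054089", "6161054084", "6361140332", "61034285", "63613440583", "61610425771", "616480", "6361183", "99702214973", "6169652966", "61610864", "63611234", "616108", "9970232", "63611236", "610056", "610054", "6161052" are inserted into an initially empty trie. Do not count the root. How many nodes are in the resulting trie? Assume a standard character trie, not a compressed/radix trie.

79

Trace insertions, counting only characters that open a new branch:
  "9153" → 4 new (9, 1, 5, 3)
  "6161054089" → 10 new (6, 1, 6, 1, 0, 5, 4, 0, 8, 9)
  "6161054084" → prefix "616105408" already present; 1 new (4)
  "6361140332" → prefix "6" already present; 9 new (3, 6, 1, 1, 4, 0, 3, 3, 2)
  "61034285" → prefix "61" already present; 6 new (0, 3, 4, 2, 8, 5)
  "63613440583" → prefix "6361" already present; 7 new (3, 4, 4, 0, 5, 8, 3)
  "61610425771" → prefix "61610" already present; 6 new (4, 2, 5, 7, 7, 1)
  "616480" → prefix "616" already present; 3 new (4, 8, 0)
  "6361183" → prefix "63611" already present; 2 new (8, 3)
  "99702214973" → prefix "9" already present; 10 new (9, 7, 0, 2, 2, 1, 4, 9, 7, 3)
  "6169652966" → prefix "616" already present; 7 new (9, 6, 5, 2, 9, 6, 6)
  "61610864" → prefix "61610" already present; 3 new (8, 6, 4)
  "63611234" → prefix "63611" already present; 3 new (2, 3, 4)
  "616108" → prefix "616108" already present; 0 new (none)
  "9970232" → prefix "99702" already present; 2 new (3, 2)
  "63611236" → prefix "6361123" already present; 1 new (6)
  "610056" → prefix "610" already present; 3 new (0, 5, 6)
  "610054" → prefix "61005" already present; 1 new (4)
  "6161052" → prefix "616105" already present; 1 new (2)
Total nodes = 4 + 10 + 1 + 9 + 6 + 7 + 6 + 3 + 2 + 10 + 7 + 3 + 3 + 0 + 2 + 1 + 3 + 1 + 1 = 79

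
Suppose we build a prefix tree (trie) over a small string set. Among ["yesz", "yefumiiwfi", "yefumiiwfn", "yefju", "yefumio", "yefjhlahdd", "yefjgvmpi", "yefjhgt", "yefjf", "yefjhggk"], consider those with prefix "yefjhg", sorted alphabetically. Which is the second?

yefjhgt

Filter for "yefjhg…" and sort: "yefjhggk", "yefjhgt"
Position 2: yefjhgt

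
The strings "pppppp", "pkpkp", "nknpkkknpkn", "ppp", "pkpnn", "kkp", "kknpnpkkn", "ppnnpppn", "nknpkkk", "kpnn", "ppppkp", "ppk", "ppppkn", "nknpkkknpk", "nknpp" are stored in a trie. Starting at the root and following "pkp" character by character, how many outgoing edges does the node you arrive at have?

2

Follow the path "pkp" to its node, then look at its outgoing edges.
Distinct next characters after "pkp": k, n.
That node has 2 child edges.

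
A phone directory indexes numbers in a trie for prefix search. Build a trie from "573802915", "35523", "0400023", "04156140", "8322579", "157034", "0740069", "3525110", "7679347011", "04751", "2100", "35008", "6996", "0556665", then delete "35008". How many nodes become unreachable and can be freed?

3

A node on "35008"'s path can go only if nothing else ends at it or branches off below it.
The suffix "008" (3 nodes) is used only by "35008"; the node for "35" still has the child "5", so pruning stops there.
Nodes removed: 3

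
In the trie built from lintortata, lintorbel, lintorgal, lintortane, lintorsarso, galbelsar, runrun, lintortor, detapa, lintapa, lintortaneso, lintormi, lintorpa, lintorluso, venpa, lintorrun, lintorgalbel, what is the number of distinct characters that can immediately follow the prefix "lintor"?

The children of the "lintor" node are the distinct next characters among strings starting with "lintor".
Distinct next characters after "lintor": b, g, l, m, p, r, s, t.
That node has 8 child edges.

8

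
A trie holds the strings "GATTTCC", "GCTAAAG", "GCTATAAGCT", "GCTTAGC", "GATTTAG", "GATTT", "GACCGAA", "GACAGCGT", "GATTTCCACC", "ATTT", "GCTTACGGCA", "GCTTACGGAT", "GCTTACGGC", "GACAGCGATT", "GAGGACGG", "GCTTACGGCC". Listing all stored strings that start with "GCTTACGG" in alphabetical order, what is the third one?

GCTTACGGCA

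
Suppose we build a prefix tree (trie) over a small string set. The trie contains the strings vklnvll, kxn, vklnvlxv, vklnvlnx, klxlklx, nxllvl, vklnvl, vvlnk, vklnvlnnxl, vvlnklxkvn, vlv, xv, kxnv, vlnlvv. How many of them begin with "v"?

9

Traverse to the node for "v", then collect every word in that subtree.
Matches: "vklnvl", "vklnvll", "vklnvlnnxl", "vklnvlnx", "vklnvlxv", "vlnlvv", "vlv", "vvlnk", "vvlnklxkvn"
Count: 9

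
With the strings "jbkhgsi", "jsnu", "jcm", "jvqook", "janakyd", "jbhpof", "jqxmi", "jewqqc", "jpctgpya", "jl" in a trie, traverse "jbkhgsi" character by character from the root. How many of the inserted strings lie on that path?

Check each prefix of "jbkhgsi" against the stored set — each match is an end-marker on the path.
Prefixes of the query that are stored words: "jbkhgsi"
Count: 1

1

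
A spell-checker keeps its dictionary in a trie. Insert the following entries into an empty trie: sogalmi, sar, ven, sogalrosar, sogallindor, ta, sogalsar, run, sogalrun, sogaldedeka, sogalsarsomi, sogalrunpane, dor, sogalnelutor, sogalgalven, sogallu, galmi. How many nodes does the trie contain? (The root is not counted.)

69

Count nodes per top-level branch (shared prefixes stored once):
  'd'-branch (dor): 3 nodes
  'g'-branch (galmi): 5 nodes
  'r'-branch (run): 3 nodes
  's'-branch (sar, sogaldedeka, sogalgalven, sogallindor, sogallu, sogalmi, sogalnelutor, sogalrosar, sogalrun, sogalrunpane, sogalsar, sogalsarsomi): 53 nodes
  't'-branch (ta): 2 nodes
  'v'-branch (ven): 3 nodes
Sum: 69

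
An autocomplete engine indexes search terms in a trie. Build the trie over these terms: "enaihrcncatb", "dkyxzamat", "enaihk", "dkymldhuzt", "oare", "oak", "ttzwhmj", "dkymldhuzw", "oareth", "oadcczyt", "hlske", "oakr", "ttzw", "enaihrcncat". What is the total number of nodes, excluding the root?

56

Count nodes per top-level branch (shared prefixes stored once):
  'd'-branch (dkymldhuzt, dkymldhuzw, dkyxzamat): 17 nodes
  'e'-branch (enaihk, enaihrcncat, enaihrcncatb): 13 nodes
  'h'-branch (hlske): 5 nodes
  'o'-branch (oadcczyt, oak, oakr, oare, oareth): 14 nodes
  't'-branch (ttzw, ttzwhmj): 7 nodes
Sum: 56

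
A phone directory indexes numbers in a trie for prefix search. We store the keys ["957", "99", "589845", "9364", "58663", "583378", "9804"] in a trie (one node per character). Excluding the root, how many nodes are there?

23

Trie structure (* marks end of a word):
(root)
├─ 5
│  └─ 8
│     ├─ 3
│     │  └─ 3
│     │     └─ 7
│     │        └─ 8 *
│     ├─ 6
│     │  └─ 6
│     │     └─ 3 *
│     └─ 9
│        └─ 8
│           └─ 4
│              └─ 5 *
└─ 9
   ├─ 3
   │  └─ 6
   │     └─ 4 *
   ├─ 5
   │  └─ 7 *
   ├─ 8
   │  └─ 0
   │     └─ 4 *
   └─ 9 *
Counting every labelled node above: 23.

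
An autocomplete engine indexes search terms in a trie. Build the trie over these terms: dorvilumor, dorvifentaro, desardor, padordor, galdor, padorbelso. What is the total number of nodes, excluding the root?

43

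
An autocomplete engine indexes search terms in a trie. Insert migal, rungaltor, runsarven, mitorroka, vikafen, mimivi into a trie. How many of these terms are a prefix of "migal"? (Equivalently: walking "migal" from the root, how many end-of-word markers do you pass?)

1

Check each prefix of "migal" against the stored set — each match is an end-marker on the path.
Prefixes of the query that are stored words: "migal"
Count: 1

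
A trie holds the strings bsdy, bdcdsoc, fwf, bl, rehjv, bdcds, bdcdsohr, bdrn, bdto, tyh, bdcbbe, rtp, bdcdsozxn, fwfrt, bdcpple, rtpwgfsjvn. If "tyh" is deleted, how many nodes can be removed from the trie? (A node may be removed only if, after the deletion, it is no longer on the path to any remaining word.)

Walk "tyh" from the leaf back toward the root, removing each node that no remaining word uses.
No other word shares any prefix with "tyh", so all 3 of its nodes go.
Nodes removed: 3

3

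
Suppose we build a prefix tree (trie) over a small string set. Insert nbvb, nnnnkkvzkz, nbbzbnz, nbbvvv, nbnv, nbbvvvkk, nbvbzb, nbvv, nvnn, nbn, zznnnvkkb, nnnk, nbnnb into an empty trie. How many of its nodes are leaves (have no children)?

A leaf is a node with no children — equivalently, the end of a word that is not a proper prefix of any other stored word.
Those words: "nbbvvvkk", "nbbzbnz", "nbnnb", "nbnv", "nbvbzb", "nbvv", "nnnk", "nnnnkkvzkz", "nvnn", "zznnnvkkb"
Leaf count: 10

10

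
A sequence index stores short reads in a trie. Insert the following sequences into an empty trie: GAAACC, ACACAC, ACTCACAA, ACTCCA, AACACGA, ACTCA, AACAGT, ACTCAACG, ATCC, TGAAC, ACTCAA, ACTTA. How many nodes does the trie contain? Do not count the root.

41

Trace insertions, counting only characters that open a new branch:
  "GAAACC" → 6 new (G, A, A, A, C, C)
  "ACACAC" → 6 new (A, C, A, C, A, C)
  "ACTCACAA" → prefix "AC" already present; 6 new (T, C, A, C, A, A)
  "ACTCCA" → prefix "ACTC" already present; 2 new (C, A)
  "AACACGA" → prefix "A" already present; 6 new (A, C, A, C, G, A)
  "ACTCA" → prefix "ACTCA" already present; 0 new (none)
  "AACAGT" → prefix "AACA" already present; 2 new (G, T)
  "ACTCAACG" → prefix "ACTCA" already present; 3 new (A, C, G)
  "ATCC" → prefix "A" already present; 3 new (T, C, C)
  "TGAAC" → 5 new (T, G, A, A, C)
  "ACTCAA" → prefix "ACTCAA" already present; 0 new (none)
  "ACTTA" → prefix "ACT" already present; 2 new (T, A)
Total nodes = 6 + 6 + 6 + 2 + 6 + 0 + 2 + 3 + 3 + 5 + 0 + 2 = 41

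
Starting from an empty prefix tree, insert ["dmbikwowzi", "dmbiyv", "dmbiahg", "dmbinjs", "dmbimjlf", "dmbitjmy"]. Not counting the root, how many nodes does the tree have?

Trie structure (* marks end of a word):
(root)
└─ d
   └─ m
      └─ b
         └─ i
            ├─ a
            │  └─ h
            │     └─ g *
            ├─ k
            │  └─ w
            │     └─ o
            │        └─ w
            │           └─ z
            │              └─ i *
            ├─ m
            │  └─ j
            │     └─ l
            │        └─ f *
            ├─ n
            │  └─ j
            │     └─ s *
            ├─ t
            │  └─ j
            │     └─ m
            │        └─ y *
            └─ y
               └─ v *
Counting every labelled node above: 26.

26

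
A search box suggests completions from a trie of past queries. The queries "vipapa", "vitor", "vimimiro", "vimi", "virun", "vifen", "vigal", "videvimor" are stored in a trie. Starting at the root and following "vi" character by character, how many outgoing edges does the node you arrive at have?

Walk "vi" from the root, arriving at one node.
Distinct next characters after "vi": d, f, g, m, p, r, t.
That node has 7 child edges.

7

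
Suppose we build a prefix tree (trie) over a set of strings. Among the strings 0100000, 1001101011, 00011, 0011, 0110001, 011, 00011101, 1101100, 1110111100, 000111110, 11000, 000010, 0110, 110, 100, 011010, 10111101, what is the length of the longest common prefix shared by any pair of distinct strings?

6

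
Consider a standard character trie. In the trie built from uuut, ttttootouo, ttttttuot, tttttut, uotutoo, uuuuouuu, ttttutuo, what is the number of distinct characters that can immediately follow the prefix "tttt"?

3

The children of the "tttt" node are the distinct next characters among strings starting with "tttt".
Characters that immediately follow "tttt" among the stored strings: {o, t, u}.
That node has 3 child edges.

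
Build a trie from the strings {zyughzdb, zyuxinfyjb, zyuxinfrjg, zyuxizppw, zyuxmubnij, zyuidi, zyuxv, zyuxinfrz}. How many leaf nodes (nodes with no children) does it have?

8

Leaves are exactly the stored words that no other stored word extends.
Those words: "zyughzdb", "zyuidi", "zyuxinfrjg", "zyuxinfrz", "zyuxinfyjb", "zyuxizppw", "zyuxmubnij", "zyuxv"
Leaf count: 8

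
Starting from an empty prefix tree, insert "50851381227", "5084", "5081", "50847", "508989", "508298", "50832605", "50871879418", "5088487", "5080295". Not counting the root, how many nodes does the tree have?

41

For each word, the new-node count is its length minus the longest prefix already in the trie:
  "50851381227" → 11 new (5, 0, 8, 5, 1, 3, 8, 1, 2, 2, 7)
  "5084" → prefix "508" already present; 1 new (4)
  "5081" → prefix "508" already present; 1 new (1)
  "50847" → prefix "5084" already present; 1 new (7)
  "508989" → prefix "508" already present; 3 new (9, 8, 9)
  "508298" → prefix "508" already present; 3 new (2, 9, 8)
  "50832605" → prefix "508" already present; 5 new (3, 2, 6, 0, 5)
  "50871879418" → prefix "508" already present; 8 new (7, 1, 8, 7, 9, 4, 1, 8)
  "5088487" → prefix "508" already present; 4 new (8, 4, 8, 7)
  "5080295" → prefix "508" already present; 4 new (0, 2, 9, 5)
Total nodes = 11 + 1 + 1 + 1 + 3 + 3 + 5 + 8 + 4 + 4 = 41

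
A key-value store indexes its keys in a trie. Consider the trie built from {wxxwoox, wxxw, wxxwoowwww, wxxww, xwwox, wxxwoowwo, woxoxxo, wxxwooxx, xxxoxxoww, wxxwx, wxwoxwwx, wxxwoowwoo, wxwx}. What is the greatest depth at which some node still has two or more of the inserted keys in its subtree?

9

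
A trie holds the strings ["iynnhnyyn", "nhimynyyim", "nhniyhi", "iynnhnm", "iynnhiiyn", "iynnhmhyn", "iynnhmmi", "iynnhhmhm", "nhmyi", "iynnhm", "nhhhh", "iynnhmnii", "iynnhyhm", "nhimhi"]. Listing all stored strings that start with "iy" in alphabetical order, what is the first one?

iynnhhmhm

Filter for "iy…" and sort: "iynnhhmhm", "iynnhiiyn", "iynnhm", "iynnhmhyn", "iynnhmmi", "iynnhmnii", "iynnhnm", "iynnhnyyn", "iynnhyhm"
Position 1: iynnhhmhm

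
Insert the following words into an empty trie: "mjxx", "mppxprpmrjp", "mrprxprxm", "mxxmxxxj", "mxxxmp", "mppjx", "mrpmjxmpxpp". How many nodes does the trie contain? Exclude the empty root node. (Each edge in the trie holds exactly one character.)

42

Count nodes per top-level branch (shared prefixes stored once):
  'm'-branch (mjxx, mppjx, mppxprpmrjp, mrpmjxmpxpp, mrprxprxm, mxxmxxxj, mxxxmp): 42 nodes
Sum: 42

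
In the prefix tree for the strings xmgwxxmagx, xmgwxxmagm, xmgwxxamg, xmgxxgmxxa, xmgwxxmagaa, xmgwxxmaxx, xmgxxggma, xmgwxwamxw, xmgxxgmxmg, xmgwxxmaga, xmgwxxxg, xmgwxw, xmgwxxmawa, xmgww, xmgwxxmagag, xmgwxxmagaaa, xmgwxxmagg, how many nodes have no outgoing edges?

14

A leaf is a node with no children — equivalently, the end of a word that is not a proper prefix of any other stored word.
Those words: "xmgww", "xmgwxwamxw", "xmgwxxamg", "xmgwxxmagaaa", "xmgwxxmagag", "xmgwxxmagg", "xmgwxxmagm", "xmgwxxmagx", "xmgwxxmawa", "xmgwxxmaxx", "xmgwxxxg", "xmgxxggma", "xmgxxgmxmg", "xmgxxgmxxa"
Leaf count: 14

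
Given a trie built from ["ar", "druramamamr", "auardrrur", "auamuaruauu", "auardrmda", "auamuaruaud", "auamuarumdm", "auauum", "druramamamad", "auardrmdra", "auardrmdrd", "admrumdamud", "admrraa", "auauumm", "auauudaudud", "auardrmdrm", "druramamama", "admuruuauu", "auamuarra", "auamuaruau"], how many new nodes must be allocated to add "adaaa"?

3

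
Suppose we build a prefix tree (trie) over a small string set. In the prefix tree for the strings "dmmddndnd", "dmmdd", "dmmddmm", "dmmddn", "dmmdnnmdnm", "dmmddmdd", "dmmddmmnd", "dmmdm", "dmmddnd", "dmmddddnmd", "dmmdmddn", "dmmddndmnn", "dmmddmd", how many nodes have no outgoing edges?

Leaves are exactly the stored words that no other stored word extends.
Those words: "dmmddddnmd", "dmmddmdd", "dmmddmmnd", "dmmddndmnn", "dmmddndnd", "dmmdmddn", "dmmdnnmdnm"
Leaf count: 7

7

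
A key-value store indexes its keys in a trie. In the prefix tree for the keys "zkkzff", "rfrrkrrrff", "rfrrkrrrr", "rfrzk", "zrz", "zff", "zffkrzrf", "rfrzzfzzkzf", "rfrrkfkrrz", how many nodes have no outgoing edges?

8

Leaves are exactly the stored words that no other stored word extends.
Those words: "rfrrkfkrrz", "rfrrkrrrff", "rfrrkrrrr", "rfrzk", "rfrzzfzzkzf", "zffkrzrf", "zkkzff", "zrz"
Leaf count: 8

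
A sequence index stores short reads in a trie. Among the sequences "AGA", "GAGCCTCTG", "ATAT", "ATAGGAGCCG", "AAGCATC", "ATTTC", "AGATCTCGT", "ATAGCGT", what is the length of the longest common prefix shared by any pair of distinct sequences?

4

Equivalently: take the maximum, over all pairs, of their longest common prefix length.
e.g. "ATAGCGT" and "ATAGGAGCCG" share the prefix "ATAG" of length 4; no pair shares a longer one.
Longest shared-prefix length: 4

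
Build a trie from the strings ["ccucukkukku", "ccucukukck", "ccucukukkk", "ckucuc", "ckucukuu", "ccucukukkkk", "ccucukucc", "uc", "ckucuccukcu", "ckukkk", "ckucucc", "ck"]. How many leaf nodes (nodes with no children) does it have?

8

Leaves are exactly the stored words that no other stored word extends.
Those words: "ccucukkukku", "ccucukucc", "ccucukukck", "ccucukukkkk", "ckucuccukcu", "ckucukuu", "ckukkk", "uc"
Leaf count: 8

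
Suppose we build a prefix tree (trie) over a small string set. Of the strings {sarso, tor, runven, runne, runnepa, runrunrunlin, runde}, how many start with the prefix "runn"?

Walk to "runn"; the words in its subtree are exactly those with that prefix.
Words under "runn": runne, runnepa
Count: 2

2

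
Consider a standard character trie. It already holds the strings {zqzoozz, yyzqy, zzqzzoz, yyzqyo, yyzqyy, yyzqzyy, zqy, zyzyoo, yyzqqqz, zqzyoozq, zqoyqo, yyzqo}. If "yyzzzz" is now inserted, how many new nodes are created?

3

"yyz" is already a path in the trie; the remaining "zzz" must be added.
So 6 − 3 = 3 new nodes.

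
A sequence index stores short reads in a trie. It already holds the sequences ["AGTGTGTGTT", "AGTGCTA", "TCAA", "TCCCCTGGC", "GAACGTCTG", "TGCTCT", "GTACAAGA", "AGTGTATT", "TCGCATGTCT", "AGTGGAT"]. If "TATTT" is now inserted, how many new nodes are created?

"T" is already a path in the trie; the remaining "ATTT" must be added.
So 5 − 1 = 4 new nodes.

4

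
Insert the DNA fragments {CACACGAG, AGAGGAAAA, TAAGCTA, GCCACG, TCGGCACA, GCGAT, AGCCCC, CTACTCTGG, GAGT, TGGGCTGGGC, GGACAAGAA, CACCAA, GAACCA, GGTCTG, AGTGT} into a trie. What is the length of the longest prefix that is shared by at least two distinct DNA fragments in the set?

Look for the deepest trie node that still has at least two words in its subtree.
e.g. "CACACGAG" and "CACCAA" share the prefix "CAC" of length 3; no pair shares a longer one.
Longest shared-prefix length: 3

3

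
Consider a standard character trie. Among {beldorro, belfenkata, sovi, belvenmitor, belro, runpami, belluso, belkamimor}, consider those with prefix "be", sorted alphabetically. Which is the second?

Filter for "be…" and sort: "beldorro", "belfenkata", "belkamimor", "belluso", "belro", "belvenmitor"
The 2nd is belfenkata.

belfenkata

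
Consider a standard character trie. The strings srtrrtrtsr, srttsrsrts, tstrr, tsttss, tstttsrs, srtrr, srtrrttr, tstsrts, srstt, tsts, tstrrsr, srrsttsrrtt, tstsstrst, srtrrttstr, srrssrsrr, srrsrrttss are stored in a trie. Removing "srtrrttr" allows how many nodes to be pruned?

1

A node on "srtrrttr"'s path can go only if nothing else ends at it or branches off below it.
The suffix "r" (1 node) is used only by "srtrrttr"; the node for "srtrrtt" still has the child "s", so pruning stops there.
Nodes removed: 1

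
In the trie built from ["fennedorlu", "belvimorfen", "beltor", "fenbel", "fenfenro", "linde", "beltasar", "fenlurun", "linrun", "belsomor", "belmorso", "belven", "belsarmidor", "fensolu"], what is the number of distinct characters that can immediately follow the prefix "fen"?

5

Follow the path "fen" to its node, then look at its outgoing edges.
Distinct next characters after "fen": b, f, l, n, s.
That node has 5 child edges.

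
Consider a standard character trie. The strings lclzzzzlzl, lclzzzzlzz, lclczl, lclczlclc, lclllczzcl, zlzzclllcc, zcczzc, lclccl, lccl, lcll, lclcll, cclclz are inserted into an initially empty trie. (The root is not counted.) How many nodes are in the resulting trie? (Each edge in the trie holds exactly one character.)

51

Insert word by word; a character creates a node only if that edge doesn't already exist:
  "lclzzzzlzl" → 10 new (l, c, l, z, z, z, z, l, z, l)
  "lclzzzzlzz" → prefix "lclzzzzlz" already present; 1 new (z)
  "lclczl" → prefix "lcl" already present; 3 new (c, z, l)
  "lclczlclc" → prefix "lclczl" already present; 3 new (c, l, c)
  "lclllczzcl" → prefix "lcl" already present; 7 new (l, l, c, z, z, c, l)
  "zlzzclllcc" → 10 new (z, l, z, z, c, l, l, l, c, c)
  "zcczzc" → prefix "z" already present; 5 new (c, c, z, z, c)
  "lclccl" → prefix "lclc" already present; 2 new (c, l)
  "lccl" → prefix "lc" already present; 2 new (c, l)
  "lcll" → prefix "lcll" already present; 0 new (none)
  "lclcll" → prefix "lclc" already present; 2 new (l, l)
  "cclclz" → 6 new (c, c, l, c, l, z)
Total nodes = 10 + 1 + 3 + 3 + 7 + 10 + 5 + 2 + 2 + 0 + 2 + 6 = 51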